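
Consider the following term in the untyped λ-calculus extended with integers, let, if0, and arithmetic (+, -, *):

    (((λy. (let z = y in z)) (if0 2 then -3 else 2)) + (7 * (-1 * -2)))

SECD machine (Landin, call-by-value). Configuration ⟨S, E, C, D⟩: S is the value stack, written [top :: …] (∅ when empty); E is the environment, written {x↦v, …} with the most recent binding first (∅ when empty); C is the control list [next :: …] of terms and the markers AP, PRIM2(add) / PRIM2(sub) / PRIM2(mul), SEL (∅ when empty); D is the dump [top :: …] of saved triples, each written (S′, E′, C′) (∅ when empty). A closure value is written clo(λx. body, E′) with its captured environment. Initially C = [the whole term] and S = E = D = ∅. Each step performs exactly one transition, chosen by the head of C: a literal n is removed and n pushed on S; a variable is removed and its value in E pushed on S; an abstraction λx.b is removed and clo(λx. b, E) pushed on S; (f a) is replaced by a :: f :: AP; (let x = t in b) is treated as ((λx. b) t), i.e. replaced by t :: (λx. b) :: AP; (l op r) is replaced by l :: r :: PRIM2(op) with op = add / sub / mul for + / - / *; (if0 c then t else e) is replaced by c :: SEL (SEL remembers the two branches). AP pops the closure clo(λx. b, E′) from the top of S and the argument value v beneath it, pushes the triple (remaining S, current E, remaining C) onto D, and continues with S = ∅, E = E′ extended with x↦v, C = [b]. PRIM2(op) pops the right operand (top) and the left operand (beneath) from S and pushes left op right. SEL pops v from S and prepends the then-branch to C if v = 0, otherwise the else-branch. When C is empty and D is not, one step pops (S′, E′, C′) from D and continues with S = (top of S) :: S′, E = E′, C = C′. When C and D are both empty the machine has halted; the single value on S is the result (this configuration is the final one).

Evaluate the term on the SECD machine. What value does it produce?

[0] ⟨S=∅; E=∅; C=[(((λy. (let z = y in z)) (if0 2 then -3 else 2)) + (7 * (-1 * -2)))]; D=∅⟩
[1] ⟨S=∅; E=∅; C=[((λy. (let z = y in z)) (if0 2 then -3 else 2)) :: (7 * (-1 * -2)) :: PRIM2(add)]; D=∅⟩
[2] ⟨S=∅; E=∅; C=[(if0 2 then -3 else 2) :: (λy. (let z = y in z)) :: AP :: (7 * (-1 * -2)) :: PRIM2(add)]; D=∅⟩
[3] ⟨S=∅; E=∅; C=[2 :: SEL :: (λy. (let z = y in z)) :: AP :: (7 * (-1 * -2)) :: PRIM2(add)]; D=∅⟩
[4] ⟨S=[2]; E=∅; C=[SEL :: (λy. (let z = y in z)) :: AP :: (7 * (-1 * -2)) :: PRIM2(add)]; D=∅⟩
[5] ⟨S=∅; E=∅; C=[2 :: (λy. (let z = y in z)) :: AP :: (7 * (-1 * -2)) :: PRIM2(add)]; D=∅⟩
[6] ⟨S=[2]; E=∅; C=[(λy. (let z = y in z)) :: AP :: (7 * (-1 * -2)) :: PRIM2(add)]; D=∅⟩
[7] ⟨S=[clo(λy. (let z = y in z), ∅) :: 2]; E=∅; C=[AP :: (7 * (-1 * -2)) :: PRIM2(add)]; D=∅⟩
[8] ⟨S=∅; E={y↦2}; C=[(let z = y in z)]; D=[(∅, ∅, [(7 * (-1 * -2)) :: PRIM2(add)])]⟩
[9] ⟨S=∅; E={y↦2}; C=[y :: (λz. z) :: AP]; D=[(∅, ∅, [(7 * (-1 * -2)) :: PRIM2(add)])]⟩
[10] ⟨S=[2]; E={y↦2}; C=[(λz. z) :: AP]; D=[(∅, ∅, [(7 * (-1 * -2)) :: PRIM2(add)])]⟩
[11] ⟨S=[clo(λz. z, {y↦2}) :: 2]; E={y↦2}; C=[AP]; D=[(∅, ∅, [(7 * (-1 * -2)) :: PRIM2(add)])]⟩
[12] ⟨S=∅; E={z↦2, y↦2}; C=[z]; D=[(∅, {y↦2}, ∅) :: (∅, ∅, [(7 * (-1 * -2)) :: PRIM2(add)])]⟩
[13] ⟨S=[2]; E={z↦2, y↦2}; C=∅; D=[(∅, {y↦2}, ∅) :: (∅, ∅, [(7 * (-1 * -2)) :: PRIM2(add)])]⟩
[14] ⟨S=[2]; E={y↦2}; C=∅; D=[(∅, ∅, [(7 * (-1 * -2)) :: PRIM2(add)])]⟩
[15] ⟨S=[2]; E=∅; C=[(7 * (-1 * -2)) :: PRIM2(add)]; D=∅⟩
[16] ⟨S=[2]; E=∅; C=[7 :: (-1 * -2) :: PRIM2(mul) :: PRIM2(add)]; D=∅⟩
[17] ⟨S=[7 :: 2]; E=∅; C=[(-1 * -2) :: PRIM2(mul) :: PRIM2(add)]; D=∅⟩
[18] ⟨S=[7 :: 2]; E=∅; C=[-1 :: -2 :: PRIM2(mul) :: PRIM2(mul) :: PRIM2(add)]; D=∅⟩
[19] ⟨S=[-1 :: 7 :: 2]; E=∅; C=[-2 :: PRIM2(mul) :: PRIM2(mul) :: PRIM2(add)]; D=∅⟩
[20] ⟨S=[-2 :: -1 :: 7 :: 2]; E=∅; C=[PRIM2(mul) :: PRIM2(mul) :: PRIM2(add)]; D=∅⟩
[21] ⟨S=[2 :: 7 :: 2]; E=∅; C=[PRIM2(mul) :: PRIM2(add)]; D=∅⟩
[22] ⟨S=[14 :: 2]; E=∅; C=[PRIM2(add)]; D=∅⟩
[23] ⟨S=[16]; E=∅; C=∅; D=∅⟩
→ final value 16

Answer: 16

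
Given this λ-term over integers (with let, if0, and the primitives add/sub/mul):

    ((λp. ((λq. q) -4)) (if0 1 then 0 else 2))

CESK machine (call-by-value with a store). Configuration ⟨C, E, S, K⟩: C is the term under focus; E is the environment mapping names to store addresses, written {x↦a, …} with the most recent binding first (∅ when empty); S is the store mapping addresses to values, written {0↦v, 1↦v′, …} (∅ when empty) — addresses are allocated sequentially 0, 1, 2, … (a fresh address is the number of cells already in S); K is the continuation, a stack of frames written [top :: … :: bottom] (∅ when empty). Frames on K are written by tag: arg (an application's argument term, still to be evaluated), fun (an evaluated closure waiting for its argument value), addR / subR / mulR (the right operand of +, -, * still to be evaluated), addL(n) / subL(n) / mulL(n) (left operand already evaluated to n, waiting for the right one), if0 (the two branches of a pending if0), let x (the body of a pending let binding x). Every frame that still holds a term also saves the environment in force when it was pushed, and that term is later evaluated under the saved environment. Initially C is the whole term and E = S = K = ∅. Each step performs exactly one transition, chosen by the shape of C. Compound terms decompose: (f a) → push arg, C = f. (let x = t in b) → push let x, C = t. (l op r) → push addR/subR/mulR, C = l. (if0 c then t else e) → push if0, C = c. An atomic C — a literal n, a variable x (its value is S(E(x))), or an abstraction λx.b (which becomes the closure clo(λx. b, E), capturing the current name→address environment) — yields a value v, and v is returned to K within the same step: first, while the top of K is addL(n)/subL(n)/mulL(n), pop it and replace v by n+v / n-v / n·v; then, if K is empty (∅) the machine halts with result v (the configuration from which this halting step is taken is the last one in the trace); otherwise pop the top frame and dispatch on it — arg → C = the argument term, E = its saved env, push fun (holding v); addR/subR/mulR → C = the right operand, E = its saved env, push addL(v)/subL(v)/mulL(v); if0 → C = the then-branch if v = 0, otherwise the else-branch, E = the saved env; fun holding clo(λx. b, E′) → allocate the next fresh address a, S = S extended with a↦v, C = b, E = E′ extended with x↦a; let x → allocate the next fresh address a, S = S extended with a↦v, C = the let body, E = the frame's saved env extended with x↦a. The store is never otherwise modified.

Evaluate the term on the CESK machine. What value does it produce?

[0] ⟨C=((λp. ((λq. q) -4)) (if0 1 then 0 else 2)); E=∅; S=∅; K=∅⟩
[1] ⟨C=(λp. ((λq. q) -4)); E=∅; S=∅; K=[arg]⟩
[2] ⟨C=(if0 1 then 0 else 2); E=∅; S=∅; K=[fun]⟩
[3] ⟨C=1; E=∅; S=∅; K=[if0 :: fun]⟩
[4] ⟨C=2; E=∅; S=∅; K=[fun]⟩
[5] ⟨C=((λq. q) -4); E={p↦0}; S={0↦2}; K=∅⟩
[6] ⟨C=(λq. q); E={p↦0}; S={0↦2}; K=[arg]⟩
[7] ⟨C=-4; E={p↦0}; S={0↦2}; K=[fun]⟩
[8] ⟨C=q; E={q↦1, p↦0}; S={0↦2, 1↦-4}; K=∅⟩
→ final value -4

Answer: -4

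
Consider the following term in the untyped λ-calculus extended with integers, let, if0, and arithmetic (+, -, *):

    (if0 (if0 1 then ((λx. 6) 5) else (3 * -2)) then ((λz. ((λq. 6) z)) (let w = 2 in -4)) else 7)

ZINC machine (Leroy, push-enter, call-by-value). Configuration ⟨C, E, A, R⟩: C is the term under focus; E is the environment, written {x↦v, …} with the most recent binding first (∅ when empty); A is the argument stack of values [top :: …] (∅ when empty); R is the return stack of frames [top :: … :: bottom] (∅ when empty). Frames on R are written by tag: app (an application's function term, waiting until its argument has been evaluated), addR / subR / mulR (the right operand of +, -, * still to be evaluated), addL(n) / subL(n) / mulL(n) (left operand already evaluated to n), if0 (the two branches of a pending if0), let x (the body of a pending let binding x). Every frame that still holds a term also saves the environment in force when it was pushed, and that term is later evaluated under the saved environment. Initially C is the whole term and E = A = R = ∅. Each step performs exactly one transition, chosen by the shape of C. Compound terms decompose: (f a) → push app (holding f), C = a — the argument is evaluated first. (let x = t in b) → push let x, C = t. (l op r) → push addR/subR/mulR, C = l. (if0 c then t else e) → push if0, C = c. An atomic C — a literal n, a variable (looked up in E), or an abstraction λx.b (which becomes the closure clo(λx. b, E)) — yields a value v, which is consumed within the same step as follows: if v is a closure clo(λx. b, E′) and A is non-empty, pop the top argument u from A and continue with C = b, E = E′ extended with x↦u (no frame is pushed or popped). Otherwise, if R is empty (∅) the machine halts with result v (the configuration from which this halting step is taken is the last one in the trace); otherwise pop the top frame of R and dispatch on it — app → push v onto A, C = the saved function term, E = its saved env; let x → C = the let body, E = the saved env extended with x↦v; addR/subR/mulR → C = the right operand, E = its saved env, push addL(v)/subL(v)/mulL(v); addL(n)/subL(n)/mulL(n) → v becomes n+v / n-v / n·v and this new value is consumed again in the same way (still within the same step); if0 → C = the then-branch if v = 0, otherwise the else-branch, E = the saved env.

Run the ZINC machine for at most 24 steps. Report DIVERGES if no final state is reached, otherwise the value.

t=0: <C=(if0 (if0 1 then ((λx. 6) 5) else (3 * -2)) then ((λz. ((λq. 6) z)) (let w = 2 in -4)) else 7), E=∅, A=∅, R=∅>
t=1: <C=(if0 1 then ((λx. 6) 5) else (3 * -2)), E=∅, A=∅, R=[if0]>
t=2: <C=1, E=∅, A=∅, R=[if0 :: if0]>
t=3: <C=(3 * -2), E=∅, A=∅, R=[if0]>
t=4: <C=3, E=∅, A=∅, R=[mulR :: if0]>
t=5: <C=-2, E=∅, A=∅, R=[mulL(3) :: if0]>
t=6: <C=7, E=∅, A=∅, R=∅>
→ final value 7

Answer: 7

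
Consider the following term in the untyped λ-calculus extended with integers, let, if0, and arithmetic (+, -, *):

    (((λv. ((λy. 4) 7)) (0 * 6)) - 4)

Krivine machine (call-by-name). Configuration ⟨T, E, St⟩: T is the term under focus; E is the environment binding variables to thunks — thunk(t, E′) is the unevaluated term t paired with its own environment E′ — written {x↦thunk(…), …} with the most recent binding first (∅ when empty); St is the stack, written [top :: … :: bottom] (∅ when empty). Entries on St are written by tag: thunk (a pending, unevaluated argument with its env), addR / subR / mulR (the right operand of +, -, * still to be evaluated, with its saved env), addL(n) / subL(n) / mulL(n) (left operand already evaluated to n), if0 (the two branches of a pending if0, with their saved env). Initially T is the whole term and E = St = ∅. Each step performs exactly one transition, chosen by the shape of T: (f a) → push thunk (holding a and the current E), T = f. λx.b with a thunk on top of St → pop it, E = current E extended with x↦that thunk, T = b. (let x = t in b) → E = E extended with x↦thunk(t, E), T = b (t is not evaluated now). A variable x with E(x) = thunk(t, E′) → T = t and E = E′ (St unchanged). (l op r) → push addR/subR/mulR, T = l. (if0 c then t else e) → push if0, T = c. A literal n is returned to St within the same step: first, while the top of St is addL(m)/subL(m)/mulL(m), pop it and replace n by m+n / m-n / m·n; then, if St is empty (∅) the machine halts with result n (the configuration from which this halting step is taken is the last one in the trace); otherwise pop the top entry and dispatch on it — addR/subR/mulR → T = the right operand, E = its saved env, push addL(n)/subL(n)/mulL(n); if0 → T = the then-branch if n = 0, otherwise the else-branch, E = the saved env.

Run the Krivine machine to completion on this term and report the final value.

[0] ⟨T=(((λv. ((λy. 4) 7)) (0 * 6)) - 4); E=∅; St=∅⟩
[1] ⟨T=((λv. ((λy. 4) 7)) (0 * 6)); E=∅; St=[subR]⟩
[2] ⟨T=(λv. ((λy. 4) 7)); E=∅; St=[thunk :: subR]⟩
[3] ⟨T=((λy. 4) 7); E={v↦thunk((0 * 6), ∅)}; St=[subR]⟩
[4] ⟨T=(λy. 4); E={v↦thunk((0 * 6), ∅)}; St=[thunk :: subR]⟩
[5] ⟨T=4; E={y↦thunk(7, {v↦thunk((0 * 6), ∅)}), v↦thunk((0 * 6), ∅)}; St=[subR]⟩
[6] ⟨T=4; E=∅; St=[subL(4)]⟩
→ final value 0

Answer: 0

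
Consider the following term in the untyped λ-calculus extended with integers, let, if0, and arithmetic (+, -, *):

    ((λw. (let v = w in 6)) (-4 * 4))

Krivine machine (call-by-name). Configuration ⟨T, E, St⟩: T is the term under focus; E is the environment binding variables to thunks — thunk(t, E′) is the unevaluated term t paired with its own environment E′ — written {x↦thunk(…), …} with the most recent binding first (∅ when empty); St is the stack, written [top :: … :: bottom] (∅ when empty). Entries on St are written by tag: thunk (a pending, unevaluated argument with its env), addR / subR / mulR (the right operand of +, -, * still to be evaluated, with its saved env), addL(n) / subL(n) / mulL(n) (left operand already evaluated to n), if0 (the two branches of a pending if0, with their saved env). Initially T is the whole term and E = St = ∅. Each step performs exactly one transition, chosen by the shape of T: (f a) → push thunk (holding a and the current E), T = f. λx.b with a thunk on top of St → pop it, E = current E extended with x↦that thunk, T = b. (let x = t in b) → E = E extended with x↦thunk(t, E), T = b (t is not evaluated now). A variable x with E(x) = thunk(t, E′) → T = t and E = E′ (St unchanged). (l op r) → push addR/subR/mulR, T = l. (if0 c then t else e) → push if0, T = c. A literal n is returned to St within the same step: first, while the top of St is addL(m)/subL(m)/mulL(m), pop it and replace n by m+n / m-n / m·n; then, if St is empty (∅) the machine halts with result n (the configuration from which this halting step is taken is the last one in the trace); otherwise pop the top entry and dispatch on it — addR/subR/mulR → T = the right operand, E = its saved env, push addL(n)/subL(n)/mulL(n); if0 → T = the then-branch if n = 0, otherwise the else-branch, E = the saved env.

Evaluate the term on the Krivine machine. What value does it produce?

t=0: [T=((λw. (let v = w in 6)) (-4 * 4)) | E=∅ | St=∅]
t=1: [T=(λw. (let v = w in 6)) | E=∅ | St=[thunk]]
t=2: [T=(let v = w in 6) | E={w↦thunk((-4 * 4), ∅)} | St=∅]
t=3: [T=6 | E={v↦thunk(w, {w↦thunk((-4 * 4), ∅)}), w↦thunk((-4 * 4), ∅)} | St=∅]
→ final value 6

Answer: 6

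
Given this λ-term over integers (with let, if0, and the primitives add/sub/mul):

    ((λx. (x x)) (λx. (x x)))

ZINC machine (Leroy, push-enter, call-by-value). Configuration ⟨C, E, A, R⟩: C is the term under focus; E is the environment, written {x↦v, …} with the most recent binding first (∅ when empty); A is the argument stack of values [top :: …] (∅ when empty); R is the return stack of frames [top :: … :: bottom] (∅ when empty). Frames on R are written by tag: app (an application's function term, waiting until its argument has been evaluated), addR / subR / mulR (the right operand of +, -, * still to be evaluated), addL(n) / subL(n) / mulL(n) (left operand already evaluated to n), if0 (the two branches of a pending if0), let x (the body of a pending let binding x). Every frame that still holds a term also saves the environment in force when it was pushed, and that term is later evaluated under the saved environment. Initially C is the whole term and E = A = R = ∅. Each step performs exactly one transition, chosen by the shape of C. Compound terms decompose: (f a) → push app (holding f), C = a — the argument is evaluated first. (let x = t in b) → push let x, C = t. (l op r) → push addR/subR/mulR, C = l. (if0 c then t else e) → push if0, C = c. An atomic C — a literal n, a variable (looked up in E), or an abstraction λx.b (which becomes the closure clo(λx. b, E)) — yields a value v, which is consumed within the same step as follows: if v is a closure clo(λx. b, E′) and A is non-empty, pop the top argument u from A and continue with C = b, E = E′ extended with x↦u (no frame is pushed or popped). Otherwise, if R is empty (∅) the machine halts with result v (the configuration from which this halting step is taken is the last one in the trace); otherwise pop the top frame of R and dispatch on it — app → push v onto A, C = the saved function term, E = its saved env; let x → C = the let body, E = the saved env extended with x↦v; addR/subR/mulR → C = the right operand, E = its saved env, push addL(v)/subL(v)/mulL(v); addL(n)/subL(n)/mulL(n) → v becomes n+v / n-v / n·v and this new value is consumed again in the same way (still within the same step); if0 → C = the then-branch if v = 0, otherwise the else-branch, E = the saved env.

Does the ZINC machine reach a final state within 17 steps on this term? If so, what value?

[0] ⟨C=((λx. (x x)) (λx. (x x))); E=∅; A=∅; R=∅⟩
[1] ⟨C=(λx. (x x)); E=∅; A=∅; R=[app]⟩
[2] ⟨C=(λx. (x x)); E=∅; A=[clo(λx. (x x), ∅)]; R=∅⟩
[3] ⟨C=(x x); E={x↦clo(λx. (x x), ∅)}; A=∅; R=∅⟩
[4] ⟨C=x; E={x↦clo(λx. (x x), ∅)}; A=∅; R=[app]⟩
[5] ⟨C=x; E={x↦clo(λx. (x x), ∅)}; A=[clo(λx. (x x), ∅)]; R=∅⟩
… configuration repeats with period 3 (steps 3–5 recur indefinitely) …

Answer: DIVERGES (no final state within 17 steps)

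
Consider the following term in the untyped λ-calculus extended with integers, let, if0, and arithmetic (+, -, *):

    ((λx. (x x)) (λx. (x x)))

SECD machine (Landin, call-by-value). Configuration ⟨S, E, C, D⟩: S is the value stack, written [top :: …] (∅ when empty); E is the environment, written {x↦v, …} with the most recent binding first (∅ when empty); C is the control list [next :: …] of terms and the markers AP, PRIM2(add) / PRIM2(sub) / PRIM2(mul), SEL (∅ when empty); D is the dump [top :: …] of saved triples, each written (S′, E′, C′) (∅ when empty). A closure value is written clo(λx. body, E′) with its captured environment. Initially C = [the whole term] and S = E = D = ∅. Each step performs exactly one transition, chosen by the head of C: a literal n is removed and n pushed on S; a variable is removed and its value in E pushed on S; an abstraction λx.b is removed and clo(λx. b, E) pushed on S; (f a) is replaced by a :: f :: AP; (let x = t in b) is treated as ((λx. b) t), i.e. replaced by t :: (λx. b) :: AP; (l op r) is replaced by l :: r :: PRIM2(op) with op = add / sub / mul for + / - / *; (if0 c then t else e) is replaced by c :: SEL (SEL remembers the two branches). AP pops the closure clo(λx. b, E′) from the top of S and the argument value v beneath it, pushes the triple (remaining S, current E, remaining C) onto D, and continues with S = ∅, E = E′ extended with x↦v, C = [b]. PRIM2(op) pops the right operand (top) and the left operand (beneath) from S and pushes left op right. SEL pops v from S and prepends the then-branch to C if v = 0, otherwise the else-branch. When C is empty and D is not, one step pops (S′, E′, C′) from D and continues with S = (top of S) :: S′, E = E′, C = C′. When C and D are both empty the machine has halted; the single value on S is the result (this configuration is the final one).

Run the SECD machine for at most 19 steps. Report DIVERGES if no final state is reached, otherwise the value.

Answer: DIVERGES (no final state within 19 steps)

Machine steps:
[0] ⟨S=∅; E=∅; C=[((λx. (x x)) (λx. (x x)))]; D=∅⟩
[1] ⟨S=∅; E=∅; C=[(λx. (x x)) :: (λx. (x x)) :: AP]; D=∅⟩
[2] ⟨S=[clo(λx. (x x), ∅)]; E=∅; C=[(λx. (x x)) :: AP]; D=∅⟩
[3] ⟨S=[clo(λx. (x x), ∅) :: clo(λx. (x x), ∅)]; E=∅; C=[AP]; D=∅⟩
[4] ⟨S=∅; E={x↦clo(λx. (x x), ∅)}; C=[(x x)]; D=[(∅, ∅, ∅)]⟩
[5] ⟨S=∅; E={x↦clo(λx. (x x), ∅)}; C=[x :: x :: AP]; D=[(∅, ∅, ∅)]⟩
[6] ⟨S=[clo(λx. (x x), ∅)]; E={x↦clo(λx. (x x), ∅)}; C=[x :: AP]; D=[(∅, ∅, ∅)]⟩
[7] ⟨S=[clo(λx. (x x), ∅) :: clo(λx. (x x), ∅)]; E={x↦clo(λx. (x x), ∅)}; C=[AP]; D=[(∅, ∅, ∅)]⟩
[8] ⟨S=∅; E={x↦clo(λx. (x x), ∅)}; C=[(x x)]; D=[(∅, {x↦clo(λx. (x x), ∅)}, ∅) :: (∅, ∅, ∅)]⟩
[9] ⟨S=∅; E={x↦clo(λx. (x x), ∅)}; C=[x :: x :: AP]; D=[(∅, {x↦clo(λx. (x x), ∅)}, ∅) :: (∅, ∅, ∅)]⟩
[10] ⟨S=[clo(λx. (x x), ∅)]; E={x↦clo(λx. (x x), ∅)}; C=[x :: AP]; D=[(∅, {x↦clo(λx. (x x), ∅)}, ∅) :: (∅, ∅, ∅)]⟩
[11] ⟨S=[clo(λx. (x x), ∅) :: clo(λx. (x x), ∅)]; E={x↦clo(λx. (x x), ∅)}; C=[AP]; D=[(∅, {x↦clo(λx. (x x), ∅)}, ∅) :: (∅, ∅, ∅)]⟩
[12] ⟨S=∅; E={x↦clo(λx. (x x), ∅)}; C=[(x x)]; D=[(∅, {x↦clo(λx. (x x), ∅)}, ∅) :: (∅, {x↦clo(λx. (x x), ∅)}, ∅) :: (∅, ∅, ∅)]⟩
[13] ⟨S=∅; E={x↦clo(λx. (x x), ∅)}; C=[x :: x :: AP]; D=[(∅, {x↦clo(λx. (x x), ∅)}, ∅) :: (∅, {x↦clo(λx. (x x), ∅)}, ∅) :: (∅, ∅, ∅)]⟩
[14] ⟨S=[clo(λx. (x x), ∅)]; E={x↦clo(λx. (x x), ∅)}; C=[x :: AP]; D=[(∅, {x↦clo(λx. (x x), ∅)}, ∅) :: (∅, {x↦clo(λx. (x x), ∅)}, ∅) :: (∅, ∅, ∅)]⟩
[15] ⟨S=[clo(λx. (x x), ∅) :: clo(λx. (x x), ∅)]; E={x↦clo(λx. (x x), ∅)}; C=[AP]; D=[(∅, {x↦clo(λx. (x x), ∅)}, ∅) :: (∅, {x↦clo(λx. (x x), ∅)}, ∅) :: (∅, ∅, ∅)]⟩
[16] ⟨S=∅; E={x↦clo(λx. (x x), ∅)}; C=[(x x)]; D=[(∅, {x↦clo(λx. (x x), ∅)}, ∅) :: (∅, {x↦clo(λx. (x x), ∅)}, ∅) :: (∅, {x↦clo(λx. (x x), ∅)}, ∅) :: (∅, ∅, ∅)]⟩
[17] ⟨S=∅; E={x↦clo(λx. (x x), ∅)}; C=[x :: x :: AP]; D=[(∅, {x↦clo(λx. (x x), ∅)}, ∅) :: (∅, {x↦clo(λx. (x x), ∅)}, ∅) :: (∅, {x↦clo(λx. (x x), ∅)}, ∅) :: (∅, ∅, ∅)]⟩
[18] ⟨S=[clo(λx. (x x), ∅)]; E={x↦clo(λx. (x x), ∅)}; C=[x :: AP]; D=[(∅, {x↦clo(λx. (x x), ∅)}, ∅) :: (∅, {x↦clo(λx. (x x), ∅)}, ∅) :: (∅, {x↦clo(λx. (x x), ∅)}, ∅) :: (∅, ∅, ∅)]⟩
[19] ⟨S=[clo(λx. (x x), ∅) :: clo(λx. (x x), ∅)]; E={x↦clo(λx. (x x), ∅)}; C=[AP]; D=[(∅, {x↦clo(λx. (x x), ∅)}, ∅) :: (∅, {x↦clo(λx. (x x), ∅)}, ∅) :: (∅, {x↦clo(λx. (x x), ∅)}, ∅) :: (∅, ∅, ∅)]⟩
→ 19 transitions taken and the configuration is still not final: no result within 19 steps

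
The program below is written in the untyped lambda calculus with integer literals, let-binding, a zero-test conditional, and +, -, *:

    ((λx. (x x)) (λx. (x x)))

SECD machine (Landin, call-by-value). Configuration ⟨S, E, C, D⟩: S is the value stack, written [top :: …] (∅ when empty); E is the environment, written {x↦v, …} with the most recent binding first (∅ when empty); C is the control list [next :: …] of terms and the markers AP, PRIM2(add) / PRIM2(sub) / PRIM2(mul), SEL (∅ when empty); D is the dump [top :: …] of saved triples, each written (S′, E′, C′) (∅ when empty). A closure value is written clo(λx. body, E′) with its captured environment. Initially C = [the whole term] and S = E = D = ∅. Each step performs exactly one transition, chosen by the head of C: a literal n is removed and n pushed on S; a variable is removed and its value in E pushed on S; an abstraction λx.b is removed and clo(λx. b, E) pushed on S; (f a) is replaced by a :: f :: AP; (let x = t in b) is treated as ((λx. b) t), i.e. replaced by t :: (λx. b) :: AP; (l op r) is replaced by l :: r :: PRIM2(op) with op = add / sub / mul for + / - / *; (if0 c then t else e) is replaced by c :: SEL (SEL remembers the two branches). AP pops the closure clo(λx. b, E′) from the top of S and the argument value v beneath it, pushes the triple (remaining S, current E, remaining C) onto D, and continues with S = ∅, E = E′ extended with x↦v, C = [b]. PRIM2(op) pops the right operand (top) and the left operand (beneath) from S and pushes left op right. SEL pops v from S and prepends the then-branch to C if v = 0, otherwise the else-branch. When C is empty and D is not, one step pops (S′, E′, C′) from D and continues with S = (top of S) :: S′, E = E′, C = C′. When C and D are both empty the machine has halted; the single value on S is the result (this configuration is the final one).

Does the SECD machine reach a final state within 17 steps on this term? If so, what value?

Answer: DIVERGES (no final state within 17 steps)

Execution trace:
[0] ⟨S=∅; E=∅; C=[((λx. (x x)) (λx. (x x)))]; D=∅⟩
[1] ⟨S=∅; E=∅; C=[(λx. (x x)) :: (λx. (x x)) :: AP]; D=∅⟩
[2] ⟨S=[clo(λx. (x x), ∅)]; E=∅; C=[(λx. (x x)) :: AP]; D=∅⟩
[3] ⟨S=[clo(λx. (x x), ∅) :: clo(λx. (x x), ∅)]; E=∅; C=[AP]; D=∅⟩
[4] ⟨S=∅; E={x↦clo(λx. (x x), ∅)}; C=[(x x)]; D=[(∅, ∅, ∅)]⟩
[5] ⟨S=∅; E={x↦clo(λx. (x x), ∅)}; C=[x :: x :: AP]; D=[(∅, ∅, ∅)]⟩
[6] ⟨S=[clo(λx. (x x), ∅)]; E={x↦clo(λx. (x x), ∅)}; C=[x :: AP]; D=[(∅, ∅, ∅)]⟩
[7] ⟨S=[clo(λx. (x x), ∅) :: clo(λx. (x x), ∅)]; E={x↦clo(λx. (x x), ∅)}; C=[AP]; D=[(∅, ∅, ∅)]⟩
[8] ⟨S=∅; E={x↦clo(λx. (x x), ∅)}; C=[(x x)]; D=[(∅, {x↦clo(λx. (x x), ∅)}, ∅) :: (∅, ∅, ∅)]⟩
[9] ⟨S=∅; E={x↦clo(λx. (x x), ∅)}; C=[x :: x :: AP]; D=[(∅, {x↦clo(λx. (x x), ∅)}, ∅) :: (∅, ∅, ∅)]⟩
[10] ⟨S=[clo(λx. (x x), ∅)]; E={x↦clo(λx. (x x), ∅)}; C=[x :: AP]; D=[(∅, {x↦clo(λx. (x x), ∅)}, ∅) :: (∅, ∅, ∅)]⟩
[11] ⟨S=[clo(λx. (x x), ∅) :: clo(λx. (x x), ∅)]; E={x↦clo(λx. (x x), ∅)}; C=[AP]; D=[(∅, {x↦clo(λx. (x x), ∅)}, ∅) :: (∅, ∅, ∅)]⟩
[12] ⟨S=∅; E={x↦clo(λx. (x x), ∅)}; C=[(x x)]; D=[(∅, {x↦clo(λx. (x x), ∅)}, ∅) :: (∅, {x↦clo(λx. (x x), ∅)}, ∅) :: (∅, ∅, ∅)]⟩
[13] ⟨S=∅; E={x↦clo(λx. (x x), ∅)}; C=[x :: x :: AP]; D=[(∅, {x↦clo(λx. (x x), ∅)}, ∅) :: (∅, {x↦clo(λx. (x x), ∅)}, ∅) :: (∅, ∅, ∅)]⟩
[14] ⟨S=[clo(λx. (x x), ∅)]; E={x↦clo(λx. (x x), ∅)}; C=[x :: AP]; D=[(∅, {x↦clo(λx. (x x), ∅)}, ∅) :: (∅, {x↦clo(λx. (x x), ∅)}, ∅) :: (∅, ∅, ∅)]⟩
[15] ⟨S=[clo(λx. (x x), ∅) :: clo(λx. (x x), ∅)]; E={x↦clo(λx. (x x), ∅)}; C=[AP]; D=[(∅, {x↦clo(λx. (x x), ∅)}, ∅) :: (∅, {x↦clo(λx. (x x), ∅)}, ∅) :: (∅, ∅, ∅)]⟩
[16] ⟨S=∅; E={x↦clo(λx. (x x), ∅)}; C=[(x x)]; D=[(∅, {x↦clo(λx. (x x), ∅)}, ∅) :: (∅, {x↦clo(λx. (x x), ∅)}, ∅) :: (∅, {x↦clo(λx. (x x), ∅)}, ∅) :: (∅, ∅, ∅)]⟩
[17] ⟨S=∅; E={x↦clo(λx. (x x), ∅)}; C=[x :: x :: AP]; D=[(∅, {x↦clo(λx. (x x), ∅)}, ∅) :: (∅, {x↦clo(λx. (x x), ∅)}, ∅) :: (∅, {x↦clo(λx. (x x), ∅)}, ∅) :: (∅, ∅, ∅)]⟩
→ 17 transitions taken and the configuration is still not final: no result within 17 steps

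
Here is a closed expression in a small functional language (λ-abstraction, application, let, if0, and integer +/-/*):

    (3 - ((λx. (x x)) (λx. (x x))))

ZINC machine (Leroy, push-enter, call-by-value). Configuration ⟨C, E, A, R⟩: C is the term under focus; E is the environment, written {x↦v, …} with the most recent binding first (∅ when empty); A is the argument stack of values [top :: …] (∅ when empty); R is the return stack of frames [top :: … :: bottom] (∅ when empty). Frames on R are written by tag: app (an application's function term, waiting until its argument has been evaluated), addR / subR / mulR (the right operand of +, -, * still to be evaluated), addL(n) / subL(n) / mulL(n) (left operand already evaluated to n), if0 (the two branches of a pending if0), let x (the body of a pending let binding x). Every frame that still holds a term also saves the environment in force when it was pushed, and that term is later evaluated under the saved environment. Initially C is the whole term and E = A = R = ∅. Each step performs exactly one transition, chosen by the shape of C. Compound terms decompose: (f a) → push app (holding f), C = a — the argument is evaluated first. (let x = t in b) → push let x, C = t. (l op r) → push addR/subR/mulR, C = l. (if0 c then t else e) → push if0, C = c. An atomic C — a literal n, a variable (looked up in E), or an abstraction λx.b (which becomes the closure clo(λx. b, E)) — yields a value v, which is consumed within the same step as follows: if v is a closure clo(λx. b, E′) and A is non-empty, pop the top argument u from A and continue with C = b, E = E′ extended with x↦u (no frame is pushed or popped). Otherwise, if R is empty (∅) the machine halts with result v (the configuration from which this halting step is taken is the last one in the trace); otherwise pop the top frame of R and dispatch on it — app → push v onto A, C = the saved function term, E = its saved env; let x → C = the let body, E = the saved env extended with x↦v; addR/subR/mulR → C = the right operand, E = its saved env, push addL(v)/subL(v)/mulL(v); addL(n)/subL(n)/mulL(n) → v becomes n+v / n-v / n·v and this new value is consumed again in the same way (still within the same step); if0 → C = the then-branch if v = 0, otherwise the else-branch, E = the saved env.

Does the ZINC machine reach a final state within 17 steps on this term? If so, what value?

Answer: DIVERGES (no final state within 17 steps)

Machine steps:
0. [C=(3 - ((λx. (x x)) (λx. (x x)))) | E=∅ | A=∅ | R=∅]
1. [C=3 | E=∅ | A=∅ | R=[subR]]
2. [C=((λx. (x x)) (λx. (x x))) | E=∅ | A=∅ | R=[subL(3)]]
3. [C=(λx. (x x)) | E=∅ | A=∅ | R=[app :: subL(3)]]
4. [C=(λx. (x x)) | E=∅ | A=[clo(λx. (x x), ∅)] | R=[subL(3)]]
5. [C=(x x) | E={x↦clo(λx. (x x), ∅)} | A=∅ | R=[subL(3)]]
6. [C=x | E={x↦clo(λx. (x x), ∅)} | A=∅ | R=[app :: subL(3)]]
7. [C=x | E={x↦clo(λx. (x x), ∅)} | A=[clo(λx. (x x), ∅)] | R=[subL(3)]]
… configuration repeats with period 3 (steps 5–7 recur indefinitely) …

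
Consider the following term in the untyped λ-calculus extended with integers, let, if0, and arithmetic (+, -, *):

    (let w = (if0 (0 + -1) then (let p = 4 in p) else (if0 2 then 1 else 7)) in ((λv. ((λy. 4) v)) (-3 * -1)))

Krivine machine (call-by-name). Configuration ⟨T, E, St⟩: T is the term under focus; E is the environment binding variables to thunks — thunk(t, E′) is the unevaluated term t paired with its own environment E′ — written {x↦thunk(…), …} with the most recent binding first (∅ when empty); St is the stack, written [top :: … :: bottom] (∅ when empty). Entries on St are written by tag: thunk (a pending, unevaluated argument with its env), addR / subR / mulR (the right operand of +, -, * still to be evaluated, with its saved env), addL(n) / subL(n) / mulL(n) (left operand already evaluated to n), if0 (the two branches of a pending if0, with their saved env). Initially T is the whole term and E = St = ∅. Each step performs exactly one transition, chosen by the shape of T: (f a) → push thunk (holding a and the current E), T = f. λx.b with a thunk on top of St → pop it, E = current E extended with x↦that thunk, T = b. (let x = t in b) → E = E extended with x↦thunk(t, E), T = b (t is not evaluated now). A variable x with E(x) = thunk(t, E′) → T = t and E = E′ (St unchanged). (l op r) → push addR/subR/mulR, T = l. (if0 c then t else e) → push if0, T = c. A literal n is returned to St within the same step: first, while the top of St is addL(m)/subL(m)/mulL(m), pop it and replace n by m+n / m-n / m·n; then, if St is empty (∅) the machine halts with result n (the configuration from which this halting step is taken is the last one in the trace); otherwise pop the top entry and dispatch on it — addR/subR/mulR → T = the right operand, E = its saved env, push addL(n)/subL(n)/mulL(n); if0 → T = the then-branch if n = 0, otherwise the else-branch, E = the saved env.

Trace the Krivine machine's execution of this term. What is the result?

Answer: 4

Execution trace:
t=0: [T=(let w = (if0 (0 + -1) then (let p = 4 in p) else (if0 2 then 1 else 7)) in ((λv. ((λy. 4) v)) (-3 * -1))) | E=∅ | St=∅]
t=1: [T=((λv. ((λy. 4) v)) (-3 * -1)) | E={w↦thunk((if0 (0 + -1) then (let p = 4 in p) else (if0 2 then 1 else 7)), ∅)} | St=∅]
t=2: [T=(λv. ((λy. 4) v)) | E={w↦thunk((if0 (0 + -1) then (let p = 4 in p) else (if0 2 then 1 else 7)), ∅)} | St=[thunk]]
t=3: [T=((λy. 4) v) | E={v↦thunk((-3 * -1), {w↦thunk((if0 (0 + -1) then (let p = 4 in p) else (if0 2 then 1 else 7)), ∅)}), w↦thunk((if0 (0 + -1) then (let p = 4 in p) else (if0 2 then 1 else 7)), ∅)} | St=∅]
t=4: [T=(λy. 4) | E={v↦thunk((-3 * -1), {w↦thunk((if0 (0 + -1) then (let p = 4 in p) else (if0 2 then 1 else 7)), ∅)}), w↦thunk((if0 (0 + -1) then (let p = 4 in p) else (if0 2 then 1 else 7)), ∅)} | St=[thunk]]
t=5: [T=4 | E={y↦thunk(v, {v↦thunk((-3 * -1), {w↦thunk((if0 (0 + -1) then (let p = 4 in p) else (if0 2 then 1 else 7)), ∅)}), w↦thunk((if0 (0 + -1) then (let p = 4 in p) else (if0 2 then 1 else 7)), ∅)}), v↦thunk((-3 * -1), {w↦thunk((if0 (0 + -1) then (let p = 4 in p) else (if0 2 then 1 else 7)), ∅)}), w↦thunk((if0 (0 + -1) then (let p = 4 in p) else (if0 2 then 1 else 7)), ∅)} | St=∅]
→ final value 4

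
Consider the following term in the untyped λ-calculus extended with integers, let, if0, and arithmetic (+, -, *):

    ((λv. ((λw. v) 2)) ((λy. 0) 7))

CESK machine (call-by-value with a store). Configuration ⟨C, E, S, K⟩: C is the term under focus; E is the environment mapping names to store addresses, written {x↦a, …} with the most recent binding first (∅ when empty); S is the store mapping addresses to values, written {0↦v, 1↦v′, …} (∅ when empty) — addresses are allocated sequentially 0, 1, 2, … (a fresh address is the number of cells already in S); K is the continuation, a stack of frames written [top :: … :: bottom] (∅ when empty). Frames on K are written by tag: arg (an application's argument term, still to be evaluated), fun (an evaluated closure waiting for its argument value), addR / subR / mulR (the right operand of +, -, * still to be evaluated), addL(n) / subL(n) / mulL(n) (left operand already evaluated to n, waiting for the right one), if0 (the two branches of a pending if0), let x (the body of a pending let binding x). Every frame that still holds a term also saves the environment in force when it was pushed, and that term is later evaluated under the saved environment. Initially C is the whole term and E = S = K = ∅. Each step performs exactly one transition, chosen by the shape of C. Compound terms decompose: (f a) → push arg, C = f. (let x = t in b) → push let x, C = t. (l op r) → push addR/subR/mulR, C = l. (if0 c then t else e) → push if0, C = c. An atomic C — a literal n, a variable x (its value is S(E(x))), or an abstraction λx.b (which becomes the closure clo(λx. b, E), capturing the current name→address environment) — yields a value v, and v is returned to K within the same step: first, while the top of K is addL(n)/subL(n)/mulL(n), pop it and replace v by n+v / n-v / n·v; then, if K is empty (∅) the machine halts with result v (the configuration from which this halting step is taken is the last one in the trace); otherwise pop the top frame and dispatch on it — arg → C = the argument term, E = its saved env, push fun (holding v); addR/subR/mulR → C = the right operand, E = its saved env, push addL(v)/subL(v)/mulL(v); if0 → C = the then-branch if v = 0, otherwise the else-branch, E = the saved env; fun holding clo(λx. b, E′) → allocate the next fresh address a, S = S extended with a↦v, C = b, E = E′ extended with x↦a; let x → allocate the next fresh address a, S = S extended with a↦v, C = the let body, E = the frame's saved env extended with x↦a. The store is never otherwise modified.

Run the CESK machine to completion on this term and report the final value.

Answer: 0

Execution trace:
[0] <C=((λv. ((λw. v) 2)) ((λy. 0) 7)), E=∅, S=∅, K=∅>
[1] <C=(λv. ((λw. v) 2)), E=∅, S=∅, K=[arg]>
[2] <C=((λy. 0) 7), E=∅, S=∅, K=[fun]>
[3] <C=(λy. 0), E=∅, S=∅, K=[arg :: fun]>
[4] <C=7, E=∅, S=∅, K=[fun :: fun]>
[5] <C=0, E={y↦0}, S={0↦7}, K=[fun]>
[6] <C=((λw. v) 2), E={v↦1}, S={0↦7, 1↦0}, K=∅>
[7] <C=(λw. v), E={v↦1}, S={0↦7, 1↦0}, K=[arg]>
[8] <C=2, E={v↦1}, S={0↦7, 1↦0}, K=[fun]>
[9] <C=v, E={w↦2, v↦1}, S={0↦7, 1↦0, 2↦2}, K=∅>
→ final value 0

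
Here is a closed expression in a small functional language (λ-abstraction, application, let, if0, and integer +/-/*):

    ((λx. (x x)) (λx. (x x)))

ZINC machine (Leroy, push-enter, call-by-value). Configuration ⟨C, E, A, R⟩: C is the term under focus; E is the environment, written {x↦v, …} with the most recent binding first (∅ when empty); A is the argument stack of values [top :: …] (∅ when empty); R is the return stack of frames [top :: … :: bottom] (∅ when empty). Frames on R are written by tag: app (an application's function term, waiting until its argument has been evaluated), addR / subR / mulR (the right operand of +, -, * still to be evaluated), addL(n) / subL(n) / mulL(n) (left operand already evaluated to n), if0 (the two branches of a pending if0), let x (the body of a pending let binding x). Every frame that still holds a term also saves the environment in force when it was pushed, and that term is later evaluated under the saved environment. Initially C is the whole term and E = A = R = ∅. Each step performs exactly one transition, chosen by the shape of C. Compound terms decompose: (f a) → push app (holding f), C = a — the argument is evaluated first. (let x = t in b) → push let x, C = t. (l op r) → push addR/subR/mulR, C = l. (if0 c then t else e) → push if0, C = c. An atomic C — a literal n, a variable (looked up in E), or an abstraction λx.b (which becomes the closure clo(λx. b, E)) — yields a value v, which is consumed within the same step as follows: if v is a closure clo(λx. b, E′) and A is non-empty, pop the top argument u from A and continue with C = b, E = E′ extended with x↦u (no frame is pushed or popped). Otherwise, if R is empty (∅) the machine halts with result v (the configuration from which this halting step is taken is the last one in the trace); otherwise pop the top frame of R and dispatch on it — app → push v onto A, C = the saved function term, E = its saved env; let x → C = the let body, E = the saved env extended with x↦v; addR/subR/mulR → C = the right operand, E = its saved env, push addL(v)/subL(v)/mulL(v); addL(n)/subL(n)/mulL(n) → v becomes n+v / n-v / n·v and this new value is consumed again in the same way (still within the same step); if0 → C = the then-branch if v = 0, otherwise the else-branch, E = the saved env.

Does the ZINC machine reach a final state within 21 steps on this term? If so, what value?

Answer: DIVERGES (no final state within 21 steps)

Derivation:
t=0: ⟨C=((λx. (x x)) (λx. (x x))); E=∅; A=∅; R=∅⟩
t=1: ⟨C=(λx. (x x)); E=∅; A=∅; R=[app]⟩
t=2: ⟨C=(λx. (x x)); E=∅; A=[clo(λx. (x x), ∅)]; R=∅⟩
t=3: ⟨C=(x x); E={x↦clo(λx. (x x), ∅)}; A=∅; R=∅⟩
t=4: ⟨C=x; E={x↦clo(λx. (x x), ∅)}; A=∅; R=[app]⟩
t=5: ⟨C=x; E={x↦clo(λx. (x x), ∅)}; A=[clo(λx. (x x), ∅)]; R=∅⟩
… configuration repeats with period 3 (steps 3–5 recur indefinitely) …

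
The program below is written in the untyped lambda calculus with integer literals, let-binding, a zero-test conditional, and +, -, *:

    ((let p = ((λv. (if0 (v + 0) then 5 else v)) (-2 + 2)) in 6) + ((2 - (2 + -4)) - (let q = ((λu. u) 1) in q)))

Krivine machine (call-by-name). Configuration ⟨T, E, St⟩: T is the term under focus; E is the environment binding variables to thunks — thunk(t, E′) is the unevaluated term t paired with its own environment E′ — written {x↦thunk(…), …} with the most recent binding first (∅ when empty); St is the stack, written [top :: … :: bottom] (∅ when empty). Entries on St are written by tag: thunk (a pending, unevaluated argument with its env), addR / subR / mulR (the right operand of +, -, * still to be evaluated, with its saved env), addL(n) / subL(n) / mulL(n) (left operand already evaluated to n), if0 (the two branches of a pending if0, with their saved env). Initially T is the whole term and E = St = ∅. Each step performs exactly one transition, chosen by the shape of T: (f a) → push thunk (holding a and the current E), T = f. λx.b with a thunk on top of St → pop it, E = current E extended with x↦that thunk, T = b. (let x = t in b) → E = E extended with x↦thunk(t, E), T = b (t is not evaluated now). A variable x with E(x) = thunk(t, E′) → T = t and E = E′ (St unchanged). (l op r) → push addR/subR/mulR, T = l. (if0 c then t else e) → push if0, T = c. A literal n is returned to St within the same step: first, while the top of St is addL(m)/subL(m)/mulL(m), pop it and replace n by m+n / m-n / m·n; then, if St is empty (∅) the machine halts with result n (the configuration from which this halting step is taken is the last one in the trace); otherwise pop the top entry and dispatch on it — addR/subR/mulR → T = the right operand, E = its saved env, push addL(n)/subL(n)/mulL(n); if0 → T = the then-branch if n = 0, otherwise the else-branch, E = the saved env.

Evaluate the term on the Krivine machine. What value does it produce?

step 0: ⟨T=((let p = ((λv. (if0 (v + 0) then 5 else v)) (-2 + 2)) in 6) + ((2 - (2 + -4)) - (let q = ((λu. u) 1) in q))); E=∅; St=∅⟩
step 1: ⟨T=(let p = ((λv. (if0 (v + 0) then 5 else v)) (-2 + 2)) in 6); E=∅; St=[addR]⟩
step 2: ⟨T=6; E={p↦thunk(((λv. (if0 (v + 0) then 5 else v)) (-2 + 2)), ∅)}; St=[addR]⟩
step 3: ⟨T=((2 - (2 + -4)) - (let q = ((λu. u) 1) in q)); E=∅; St=[addL(6)]⟩
step 4: ⟨T=(2 - (2 + -4)); E=∅; St=[subR :: addL(6)]⟩
step 5: ⟨T=2; E=∅; St=[subR :: subR :: addL(6)]⟩
step 6: ⟨T=(2 + -4); E=∅; St=[subL(2) :: subR :: addL(6)]⟩
step 7: ⟨T=2; E=∅; St=[addR :: subL(2) :: subR :: addL(6)]⟩
step 8: ⟨T=-4; E=∅; St=[addL(2) :: subL(2) :: subR :: addL(6)]⟩
step 9: ⟨T=(let q = ((λu. u) 1) in q); E=∅; St=[subL(4) :: addL(6)]⟩
step 10: ⟨T=q; E={q↦thunk(((λu. u) 1), ∅)}; St=[subL(4) :: addL(6)]⟩
step 11: ⟨T=((λu. u) 1); E=∅; St=[subL(4) :: addL(6)]⟩
step 12: ⟨T=(λu. u); E=∅; St=[thunk :: subL(4) :: addL(6)]⟩
step 13: ⟨T=u; E={u↦thunk(1, ∅)}; St=[subL(4) :: addL(6)]⟩
step 14: ⟨T=1; E=∅; St=[subL(4) :: addL(6)]⟩
→ final value 9

Answer: 9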